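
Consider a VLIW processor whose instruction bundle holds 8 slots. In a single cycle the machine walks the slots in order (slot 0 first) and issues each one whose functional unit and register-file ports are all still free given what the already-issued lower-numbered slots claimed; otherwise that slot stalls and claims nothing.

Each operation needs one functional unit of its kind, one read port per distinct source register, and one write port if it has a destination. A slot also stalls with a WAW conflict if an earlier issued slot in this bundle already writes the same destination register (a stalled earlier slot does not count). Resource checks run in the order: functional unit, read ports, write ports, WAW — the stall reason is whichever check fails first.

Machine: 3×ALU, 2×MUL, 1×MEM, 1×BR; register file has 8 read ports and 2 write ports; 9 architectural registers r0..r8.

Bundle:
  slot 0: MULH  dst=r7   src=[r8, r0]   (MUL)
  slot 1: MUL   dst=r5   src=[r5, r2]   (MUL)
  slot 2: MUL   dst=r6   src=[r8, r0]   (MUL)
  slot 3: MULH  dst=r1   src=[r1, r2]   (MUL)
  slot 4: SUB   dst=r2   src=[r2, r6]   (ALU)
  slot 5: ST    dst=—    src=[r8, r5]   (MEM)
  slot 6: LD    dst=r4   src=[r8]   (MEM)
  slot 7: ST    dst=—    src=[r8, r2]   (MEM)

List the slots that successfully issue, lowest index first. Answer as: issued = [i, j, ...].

issued = [0, 1, 5]

(0) want 1×MUL +2rd +1wr — yes → AL3|MU1|ME1|BR1|rd6|wr1
(1) want 1×MUL +2rd +1wr — yes → AL3|MU0|ME1|BR1|rd4|wr0
(2) want 1×MUL +2rd +1wr — FU → AL3|MU0|ME1|BR1|rd4|wr0
(3) want 1×MUL +2rd +1wr — FU → AL3|MU0|ME1|BR1|rd4|wr0
(4) want 1×ALU +2rd +1wr — WR_PORT → AL3|MU0|ME1|BR1|rd4|wr0
(5) want 1×MEM +2rd +0wr — yes → AL3|MU0|ME0|BR1|rd2|wr0
(6) want 1×MEM +1rd +1wr — FU → AL3|MU0|ME0|BR1|rd2|wr0
(7) want 1×MEM +2rd +0wr — FU → AL3|MU0|ME0|BR1|rd2|wr0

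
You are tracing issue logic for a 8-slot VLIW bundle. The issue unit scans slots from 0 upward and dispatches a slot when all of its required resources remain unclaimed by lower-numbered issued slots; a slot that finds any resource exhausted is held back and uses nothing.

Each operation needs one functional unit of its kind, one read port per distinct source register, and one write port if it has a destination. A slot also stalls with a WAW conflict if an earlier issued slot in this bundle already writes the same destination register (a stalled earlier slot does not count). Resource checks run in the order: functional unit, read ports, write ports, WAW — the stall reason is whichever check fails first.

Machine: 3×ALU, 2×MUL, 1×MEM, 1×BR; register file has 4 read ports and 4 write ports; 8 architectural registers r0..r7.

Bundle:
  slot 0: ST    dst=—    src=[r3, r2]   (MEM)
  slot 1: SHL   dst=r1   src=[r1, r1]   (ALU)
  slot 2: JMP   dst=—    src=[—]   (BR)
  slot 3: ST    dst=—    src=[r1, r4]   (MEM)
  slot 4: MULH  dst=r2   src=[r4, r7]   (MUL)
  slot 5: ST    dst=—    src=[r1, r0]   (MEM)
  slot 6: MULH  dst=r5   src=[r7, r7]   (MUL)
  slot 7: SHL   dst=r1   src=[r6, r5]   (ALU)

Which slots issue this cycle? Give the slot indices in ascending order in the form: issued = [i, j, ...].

slot 0 (MEM): ISSUE — free A3,Mu2,Ld0,B1 rp2 wp4
slot 1 (ALU): ISSUE — free A2,Mu2,Ld0,B1 rp1 wp3
slot 2 (BR): ISSUE — free A2,Mu2,Ld0,B0 rp1 wp3
slot 3 (MEM): stall FU — free A2,Mu2,Ld0,B0 rp1 wp3
slot 4 (MUL): stall RD_PORT — free A2,Mu2,Ld0,B0 rp1 wp3
slot 5 (MEM): stall FU — free A2,Mu2,Ld0,B0 rp1 wp3
slot 6 (MUL): ISSUE — free A2,Mu1,Ld0,B0 rp0 wp2
slot 7 (ALU): stall RD_PORT — free A2,Mu1,Ld0,B0 rp0 wp2

issued = [0, 1, 2, 6]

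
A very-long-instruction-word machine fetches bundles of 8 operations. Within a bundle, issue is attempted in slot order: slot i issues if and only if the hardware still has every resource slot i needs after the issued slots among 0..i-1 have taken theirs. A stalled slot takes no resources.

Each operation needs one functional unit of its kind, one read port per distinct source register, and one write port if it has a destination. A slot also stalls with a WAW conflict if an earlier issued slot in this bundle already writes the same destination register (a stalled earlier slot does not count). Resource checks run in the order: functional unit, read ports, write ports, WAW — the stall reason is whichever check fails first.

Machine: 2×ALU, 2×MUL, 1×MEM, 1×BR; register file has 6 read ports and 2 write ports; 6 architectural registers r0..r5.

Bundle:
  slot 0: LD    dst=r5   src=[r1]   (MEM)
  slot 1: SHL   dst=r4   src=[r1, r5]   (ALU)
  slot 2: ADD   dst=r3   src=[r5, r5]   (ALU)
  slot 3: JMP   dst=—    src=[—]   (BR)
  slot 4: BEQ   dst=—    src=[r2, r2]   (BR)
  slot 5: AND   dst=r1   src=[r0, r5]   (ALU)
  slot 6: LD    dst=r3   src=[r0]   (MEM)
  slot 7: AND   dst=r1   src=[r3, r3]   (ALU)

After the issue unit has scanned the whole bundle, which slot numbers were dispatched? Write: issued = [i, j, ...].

issued = [0, 1, 3]

#0 MEM src=r1 dispatched  <A:2 Mu:2 Ld:0 B:1 rd:5 wr:1>
#1 ALU src=r1,r5 dispatched  <A:1 Mu:2 Ld:0 B:1 rd:3 wr:0>
#2 ALU src=r5,r5 held:WR_PORT  <A:1 Mu:2 Ld:0 B:1 rd:3 wr:0>
#3 BR src=- dispatched  <A:1 Mu:2 Ld:0 B:0 rd:3 wr:0>
#4 BR src=r2,r2 held:FU  <A:1 Mu:2 Ld:0 B:0 rd:3 wr:0>
#5 ALU src=r0,r5 held:WR_PORT  <A:1 Mu:2 Ld:0 B:0 rd:3 wr:0>
#6 MEM src=r0 held:FU  <A:1 Mu:2 Ld:0 B:0 rd:3 wr:0>
#7 ALU src=r3,r3 held:WR_PORT  <A:1 Mu:2 Ld:0 B:0 rd:3 wr:0>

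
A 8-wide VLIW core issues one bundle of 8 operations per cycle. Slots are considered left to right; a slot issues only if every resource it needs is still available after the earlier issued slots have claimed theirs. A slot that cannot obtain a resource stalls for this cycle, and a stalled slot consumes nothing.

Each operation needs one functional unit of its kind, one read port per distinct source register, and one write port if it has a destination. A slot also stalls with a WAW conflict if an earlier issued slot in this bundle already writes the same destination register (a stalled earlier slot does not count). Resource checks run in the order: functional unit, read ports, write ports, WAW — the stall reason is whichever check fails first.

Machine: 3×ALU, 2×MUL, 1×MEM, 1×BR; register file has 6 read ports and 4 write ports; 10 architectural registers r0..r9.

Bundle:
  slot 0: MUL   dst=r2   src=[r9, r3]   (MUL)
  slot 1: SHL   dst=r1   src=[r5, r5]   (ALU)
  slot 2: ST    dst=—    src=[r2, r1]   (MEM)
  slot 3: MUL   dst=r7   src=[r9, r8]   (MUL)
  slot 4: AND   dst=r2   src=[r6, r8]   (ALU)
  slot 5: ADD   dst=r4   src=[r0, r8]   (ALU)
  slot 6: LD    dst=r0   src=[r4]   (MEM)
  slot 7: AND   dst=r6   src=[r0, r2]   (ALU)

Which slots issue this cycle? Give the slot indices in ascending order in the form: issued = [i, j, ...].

  0. MUL→r2 ⇒ go  {3A/1Mu/1Ld/1B | 4r 3w}
  1. ALU→r1 ⇒ go  {2A/1Mu/1Ld/1B | 3r 2w}
  2. MEM ⇒ go  {2A/1Mu/0Ld/1B | 1r 2w}
  3. MUL→r7 ⇒ no(RD_PORT)  {2A/1Mu/0Ld/1B | 1r 2w}
  4. ALU→r2 ⇒ no(RD_PORT)  {2A/1Mu/0Ld/1B | 1r 2w}
  5. ALU→r4 ⇒ no(RD_PORT)  {2A/1Mu/0Ld/1B | 1r 2w}
  6. MEM→r0 ⇒ no(FU)  {2A/1Mu/0Ld/1B | 1r 2w}
  7. ALU→r6 ⇒ no(RD_PORT)  {2A/1Mu/0Ld/1B | 1r 2w}

issued = [0, 1, 2]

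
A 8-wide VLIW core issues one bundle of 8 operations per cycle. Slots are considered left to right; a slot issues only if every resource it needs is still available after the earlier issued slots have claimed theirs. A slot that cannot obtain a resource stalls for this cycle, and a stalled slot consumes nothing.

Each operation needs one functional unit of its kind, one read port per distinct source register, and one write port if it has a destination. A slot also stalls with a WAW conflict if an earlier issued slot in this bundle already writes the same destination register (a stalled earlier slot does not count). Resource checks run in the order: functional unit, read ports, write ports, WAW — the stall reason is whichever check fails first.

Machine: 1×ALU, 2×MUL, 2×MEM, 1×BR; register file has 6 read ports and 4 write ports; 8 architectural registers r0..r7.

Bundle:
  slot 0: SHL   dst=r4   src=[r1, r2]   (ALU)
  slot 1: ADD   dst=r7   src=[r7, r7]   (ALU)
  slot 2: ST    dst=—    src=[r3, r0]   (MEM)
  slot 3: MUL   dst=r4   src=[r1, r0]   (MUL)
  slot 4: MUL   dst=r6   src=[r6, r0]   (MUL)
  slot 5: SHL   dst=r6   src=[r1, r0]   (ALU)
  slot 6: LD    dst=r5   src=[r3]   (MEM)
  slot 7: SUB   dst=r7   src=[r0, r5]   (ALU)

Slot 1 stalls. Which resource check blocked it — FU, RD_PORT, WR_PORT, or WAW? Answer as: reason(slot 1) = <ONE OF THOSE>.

reason(slot 1) = FU

  0. ALU→r4 ⇒ go  {0A/2Mu/2Ld/1B | 4r 3w}
  1. ALU→r7 ⇒ no(FU)  {0A/2Mu/2Ld/1B | 4r 3w}
  2. MEM ⇒ go  {0A/2Mu/1Ld/1B | 2r 3w}
  3. MUL→r4 ⇒ no(WAW)  {0A/2Mu/1Ld/1B | 2r 3w}
  4. MUL→r6 ⇒ go  {0A/1Mu/1Ld/1B | 0r 2w}
  5. ALU→r6 ⇒ no(FU)  {0A/1Mu/1Ld/1B | 0r 2w}
  6. MEM→r5 ⇒ no(RD_PORT)  {0A/1Mu/1Ld/1B | 0r 2w}
  7. ALU→r7 ⇒ no(FU)  {0A/1Mu/1Ld/1B | 0r 2w}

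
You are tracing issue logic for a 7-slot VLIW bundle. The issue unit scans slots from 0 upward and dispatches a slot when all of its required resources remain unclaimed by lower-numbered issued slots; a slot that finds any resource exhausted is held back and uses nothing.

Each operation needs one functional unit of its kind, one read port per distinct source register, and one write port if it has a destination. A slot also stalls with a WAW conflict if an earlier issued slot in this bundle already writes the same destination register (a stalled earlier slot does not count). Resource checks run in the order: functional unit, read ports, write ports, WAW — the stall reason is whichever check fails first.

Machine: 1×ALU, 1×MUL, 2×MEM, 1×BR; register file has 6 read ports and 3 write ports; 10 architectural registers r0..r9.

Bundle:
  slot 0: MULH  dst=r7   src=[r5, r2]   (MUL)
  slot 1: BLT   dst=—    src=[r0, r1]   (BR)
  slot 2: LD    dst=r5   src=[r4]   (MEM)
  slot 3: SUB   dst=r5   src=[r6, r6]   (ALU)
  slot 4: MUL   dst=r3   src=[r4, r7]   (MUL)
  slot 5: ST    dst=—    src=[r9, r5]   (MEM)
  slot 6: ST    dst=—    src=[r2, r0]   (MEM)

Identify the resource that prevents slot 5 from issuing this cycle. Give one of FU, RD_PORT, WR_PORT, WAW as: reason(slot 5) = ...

reason(slot 5) = RD_PORT

slot 0 (MUL): ISSUE — free A1,Mu0,Ld2,B1 rp4 wp2
slot 1 (BR): ISSUE — free A1,Mu0,Ld2,B0 rp2 wp2
slot 2 (MEM): ISSUE — free A1,Mu0,Ld1,B0 rp1 wp1
slot 3 (ALU): stall WAW — free A1,Mu0,Ld1,B0 rp1 wp1
slot 4 (MUL): stall FU — free A1,Mu0,Ld1,B0 rp1 wp1
slot 5 (MEM): stall RD_PORT — free A1,Mu0,Ld1,B0 rp1 wp1
slot 6 (MEM): stall RD_PORT — free A1,Mu0,Ld1,B0 rp1 wp1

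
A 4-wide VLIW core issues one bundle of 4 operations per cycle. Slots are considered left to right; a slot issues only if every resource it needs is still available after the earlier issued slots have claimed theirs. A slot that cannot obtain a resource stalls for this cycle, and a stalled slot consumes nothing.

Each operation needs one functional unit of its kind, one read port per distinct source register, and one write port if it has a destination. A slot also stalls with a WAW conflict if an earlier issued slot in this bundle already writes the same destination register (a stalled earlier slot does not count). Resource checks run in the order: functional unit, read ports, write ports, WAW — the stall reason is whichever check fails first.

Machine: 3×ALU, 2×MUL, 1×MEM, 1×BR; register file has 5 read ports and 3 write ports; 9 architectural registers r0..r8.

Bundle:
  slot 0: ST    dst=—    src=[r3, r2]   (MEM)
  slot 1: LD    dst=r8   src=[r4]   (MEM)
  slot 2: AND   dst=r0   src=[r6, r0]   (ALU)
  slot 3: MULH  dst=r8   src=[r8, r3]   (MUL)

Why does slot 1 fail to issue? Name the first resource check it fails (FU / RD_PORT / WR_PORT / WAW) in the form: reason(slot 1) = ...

reason(slot 1) = FU

#0 MEM src=r3,r2 dispatched  <A:3 Mu:2 Ld:0 B:1 rd:3 wr:3>
#1 MEM src=r4 held:FU  <A:3 Mu:2 Ld:0 B:1 rd:3 wr:3>
#2 ALU src=r6,r0 dispatched  <A:2 Mu:2 Ld:0 B:1 rd:1 wr:2>
#3 MUL src=r8,r3 held:RD_PORT  <A:2 Mu:2 Ld:0 B:1 rd:1 wr:2>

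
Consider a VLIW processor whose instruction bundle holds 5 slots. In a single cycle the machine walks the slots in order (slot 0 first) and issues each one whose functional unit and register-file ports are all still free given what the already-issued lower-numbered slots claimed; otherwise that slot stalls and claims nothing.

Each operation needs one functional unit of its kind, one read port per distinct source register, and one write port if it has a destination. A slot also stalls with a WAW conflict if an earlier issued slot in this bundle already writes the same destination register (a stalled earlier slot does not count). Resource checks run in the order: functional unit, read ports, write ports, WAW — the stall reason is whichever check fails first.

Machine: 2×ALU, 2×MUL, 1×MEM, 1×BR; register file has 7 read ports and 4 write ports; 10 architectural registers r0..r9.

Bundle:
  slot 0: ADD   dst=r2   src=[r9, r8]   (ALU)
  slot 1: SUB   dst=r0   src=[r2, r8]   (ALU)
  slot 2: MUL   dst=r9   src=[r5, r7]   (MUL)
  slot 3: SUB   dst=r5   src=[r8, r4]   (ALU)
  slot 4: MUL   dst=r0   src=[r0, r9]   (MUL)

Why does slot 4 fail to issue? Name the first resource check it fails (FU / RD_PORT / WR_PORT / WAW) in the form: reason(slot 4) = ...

reason(slot 4) = RD_PORT

(0) want 1×ALU +2rd +1wr — yes → AL1|MU2|ME1|BR1|rd5|wr3
(1) want 1×ALU +2rd +1wr — yes → AL0|MU2|ME1|BR1|rd3|wr2
(2) want 1×MUL +2rd +1wr — yes → AL0|MU1|ME1|BR1|rd1|wr1
(3) want 1×ALU +2rd +1wr — FU → AL0|MU1|ME1|BR1|rd1|wr1
(4) want 1×MUL +2rd +1wr — RD_PORT → AL0|MU1|ME1|BR1|rd1|wr1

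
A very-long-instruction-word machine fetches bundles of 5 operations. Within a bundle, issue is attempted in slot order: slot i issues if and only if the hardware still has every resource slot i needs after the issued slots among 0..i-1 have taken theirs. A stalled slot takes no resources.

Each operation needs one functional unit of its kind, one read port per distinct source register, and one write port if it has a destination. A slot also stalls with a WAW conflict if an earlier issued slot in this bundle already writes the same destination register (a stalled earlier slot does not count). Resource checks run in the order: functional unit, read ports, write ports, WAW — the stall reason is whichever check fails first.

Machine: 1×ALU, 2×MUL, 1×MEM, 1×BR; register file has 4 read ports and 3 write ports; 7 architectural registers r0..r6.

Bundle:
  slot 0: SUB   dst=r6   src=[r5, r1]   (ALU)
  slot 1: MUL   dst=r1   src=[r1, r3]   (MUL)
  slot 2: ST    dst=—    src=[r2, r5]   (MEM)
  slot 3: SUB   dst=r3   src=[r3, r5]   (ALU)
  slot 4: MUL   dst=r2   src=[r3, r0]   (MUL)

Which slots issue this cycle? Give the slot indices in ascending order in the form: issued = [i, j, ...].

(0) want 1×ALU +2rd +1wr — yes → AL0|MU2|ME1|BR1|rd2|wr2
(1) want 1×MUL +2rd +1wr — yes → AL0|MU1|ME1|BR1|rd0|wr1
(2) want 1×MEM +2rd +0wr — RD_PORT → AL0|MU1|ME1|BR1|rd0|wr1
(3) want 1×ALU +2rd +1wr — FU → AL0|MU1|ME1|BR1|rd0|wr1
(4) want 1×MUL +2rd +1wr — RD_PORT → AL0|MU1|ME1|BR1|rd0|wr1

issued = [0, 1]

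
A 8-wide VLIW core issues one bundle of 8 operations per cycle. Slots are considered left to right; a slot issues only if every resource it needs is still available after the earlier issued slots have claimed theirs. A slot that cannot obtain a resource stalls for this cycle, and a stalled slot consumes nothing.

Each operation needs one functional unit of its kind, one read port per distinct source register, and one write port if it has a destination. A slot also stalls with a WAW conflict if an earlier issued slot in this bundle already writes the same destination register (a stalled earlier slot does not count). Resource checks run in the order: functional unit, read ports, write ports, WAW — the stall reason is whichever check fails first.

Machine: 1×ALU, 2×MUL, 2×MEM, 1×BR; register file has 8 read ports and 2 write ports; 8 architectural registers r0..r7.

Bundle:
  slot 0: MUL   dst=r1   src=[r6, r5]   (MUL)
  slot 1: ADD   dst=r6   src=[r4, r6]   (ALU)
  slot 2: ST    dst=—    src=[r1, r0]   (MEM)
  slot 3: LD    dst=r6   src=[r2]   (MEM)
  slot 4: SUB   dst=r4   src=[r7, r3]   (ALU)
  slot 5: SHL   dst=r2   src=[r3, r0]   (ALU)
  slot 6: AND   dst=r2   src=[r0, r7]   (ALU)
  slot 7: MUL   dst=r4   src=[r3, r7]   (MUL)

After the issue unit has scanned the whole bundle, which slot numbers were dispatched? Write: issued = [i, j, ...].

slot 0 (MUL): ISSUE — free A1,Mu1,Ld2,B1 rp6 wp1
slot 1 (ALU): ISSUE — free A0,Mu1,Ld2,B1 rp4 wp0
slot 2 (MEM): ISSUE — free A0,Mu1,Ld1,B1 rp2 wp0
slot 3 (MEM): stall WR_PORT — free A0,Mu1,Ld1,B1 rp2 wp0
slot 4 (ALU): stall FU — free A0,Mu1,Ld1,B1 rp2 wp0
slot 5 (ALU): stall FU — free A0,Mu1,Ld1,B1 rp2 wp0
slot 6 (ALU): stall FU — free A0,Mu1,Ld1,B1 rp2 wp0
slot 7 (MUL): stall WR_PORT — free A0,Mu1,Ld1,B1 rp2 wp0

issued = [0, 1, 2]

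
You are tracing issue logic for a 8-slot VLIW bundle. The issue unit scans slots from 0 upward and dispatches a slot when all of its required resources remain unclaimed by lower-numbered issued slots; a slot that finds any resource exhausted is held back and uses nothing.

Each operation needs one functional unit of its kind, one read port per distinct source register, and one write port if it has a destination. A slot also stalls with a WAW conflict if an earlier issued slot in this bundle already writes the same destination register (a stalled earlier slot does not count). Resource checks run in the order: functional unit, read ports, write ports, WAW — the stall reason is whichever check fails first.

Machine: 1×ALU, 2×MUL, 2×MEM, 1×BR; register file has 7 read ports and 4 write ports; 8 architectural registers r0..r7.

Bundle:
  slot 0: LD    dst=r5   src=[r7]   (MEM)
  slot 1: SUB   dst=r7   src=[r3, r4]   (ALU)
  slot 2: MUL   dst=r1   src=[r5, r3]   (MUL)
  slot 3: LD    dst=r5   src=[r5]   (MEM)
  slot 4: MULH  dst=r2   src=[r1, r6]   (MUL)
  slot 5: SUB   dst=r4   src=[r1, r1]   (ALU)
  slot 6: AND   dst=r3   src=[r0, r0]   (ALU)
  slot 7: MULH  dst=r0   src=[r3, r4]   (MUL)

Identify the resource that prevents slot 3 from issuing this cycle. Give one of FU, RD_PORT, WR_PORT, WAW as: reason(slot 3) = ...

reason(slot 3) = WAW

slot 0 (MEM): ISSUE — free A1,Mu2,Ld1,B1 rp6 wp3
slot 1 (ALU): ISSUE — free A0,Mu2,Ld1,B1 rp4 wp2
slot 2 (MUL): ISSUE — free A0,Mu1,Ld1,B1 rp2 wp1
slot 3 (MEM): stall WAW — free A0,Mu1,Ld1,B1 rp2 wp1
slot 4 (MUL): ISSUE — free A0,Mu0,Ld1,B1 rp0 wp0
slot 5 (ALU): stall FU — free A0,Mu0,Ld1,B1 rp0 wp0
slot 6 (ALU): stall FU — free A0,Mu0,Ld1,B1 rp0 wp0
slot 7 (MUL): stall FU — free A0,Mu0,Ld1,B1 rp0 wp0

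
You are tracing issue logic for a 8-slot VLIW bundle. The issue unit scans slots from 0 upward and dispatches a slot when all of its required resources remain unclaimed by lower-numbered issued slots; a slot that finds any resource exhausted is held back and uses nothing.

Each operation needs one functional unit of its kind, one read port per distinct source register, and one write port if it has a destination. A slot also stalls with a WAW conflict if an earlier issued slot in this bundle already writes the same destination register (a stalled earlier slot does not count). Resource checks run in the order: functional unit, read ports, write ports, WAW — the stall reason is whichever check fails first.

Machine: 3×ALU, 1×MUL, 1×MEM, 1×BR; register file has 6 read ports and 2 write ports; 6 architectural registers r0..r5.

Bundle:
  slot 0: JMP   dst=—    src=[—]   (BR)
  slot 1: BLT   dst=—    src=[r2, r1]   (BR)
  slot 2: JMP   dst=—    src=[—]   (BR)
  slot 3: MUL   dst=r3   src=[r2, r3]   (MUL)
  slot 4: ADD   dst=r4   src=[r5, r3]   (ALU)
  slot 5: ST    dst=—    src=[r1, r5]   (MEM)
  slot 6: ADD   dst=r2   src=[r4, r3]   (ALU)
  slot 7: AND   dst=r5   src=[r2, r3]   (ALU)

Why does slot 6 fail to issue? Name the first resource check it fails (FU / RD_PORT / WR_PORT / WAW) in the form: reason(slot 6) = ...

reason(slot 6) = RD_PORT

slot 0 (BR): ISSUE — free A3,Mu1,Ld1,B0 rp6 wp2
slot 1 (BR): stall FU — free A3,Mu1,Ld1,B0 rp6 wp2
slot 2 (BR): stall FU — free A3,Mu1,Ld1,B0 rp6 wp2
slot 3 (MUL): ISSUE — free A3,Mu0,Ld1,B0 rp4 wp1
slot 4 (ALU): ISSUE — free A2,Mu0,Ld1,B0 rp2 wp0
slot 5 (MEM): ISSUE — free A2,Mu0,Ld0,B0 rp0 wp0
slot 6 (ALU): stall RD_PORT — free A2,Mu0,Ld0,B0 rp0 wp0
slot 7 (ALU): stall RD_PORT — free A2,Mu0,Ld0,B0 rp0 wp0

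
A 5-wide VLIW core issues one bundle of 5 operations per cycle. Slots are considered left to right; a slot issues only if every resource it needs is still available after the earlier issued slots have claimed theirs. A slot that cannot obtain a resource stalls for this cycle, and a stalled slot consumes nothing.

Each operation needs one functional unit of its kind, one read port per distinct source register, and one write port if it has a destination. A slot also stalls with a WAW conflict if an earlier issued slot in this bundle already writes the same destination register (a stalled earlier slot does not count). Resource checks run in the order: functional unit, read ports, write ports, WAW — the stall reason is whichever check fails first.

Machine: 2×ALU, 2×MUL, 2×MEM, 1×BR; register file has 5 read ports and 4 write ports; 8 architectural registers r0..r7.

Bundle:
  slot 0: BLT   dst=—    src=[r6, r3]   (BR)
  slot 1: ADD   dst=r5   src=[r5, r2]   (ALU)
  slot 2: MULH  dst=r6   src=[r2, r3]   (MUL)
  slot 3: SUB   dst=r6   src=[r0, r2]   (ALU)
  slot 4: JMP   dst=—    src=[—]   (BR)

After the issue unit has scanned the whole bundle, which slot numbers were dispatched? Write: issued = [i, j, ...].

issued = [0, 1]

[0] BR needs rd=2 wr=0: ok; after: ALU=2 MUL=2 MEM=2 BR=0, R=3, W=4
[1] ALU needs rd=2 wr=1: ok; after: ALU=1 MUL=2 MEM=2 BR=0, R=1, W=3
[2] MUL needs rd=2 wr=1: RD_PORT; after: ALU=1 MUL=2 MEM=2 BR=0, R=1, W=3
[3] ALU needs rd=2 wr=1: RD_PORT; after: ALU=1 MUL=2 MEM=2 BR=0, R=1, W=3
[4] BR needs rd=0 wr=0: FU; after: ALU=1 MUL=2 MEM=2 BR=0, R=1, W=3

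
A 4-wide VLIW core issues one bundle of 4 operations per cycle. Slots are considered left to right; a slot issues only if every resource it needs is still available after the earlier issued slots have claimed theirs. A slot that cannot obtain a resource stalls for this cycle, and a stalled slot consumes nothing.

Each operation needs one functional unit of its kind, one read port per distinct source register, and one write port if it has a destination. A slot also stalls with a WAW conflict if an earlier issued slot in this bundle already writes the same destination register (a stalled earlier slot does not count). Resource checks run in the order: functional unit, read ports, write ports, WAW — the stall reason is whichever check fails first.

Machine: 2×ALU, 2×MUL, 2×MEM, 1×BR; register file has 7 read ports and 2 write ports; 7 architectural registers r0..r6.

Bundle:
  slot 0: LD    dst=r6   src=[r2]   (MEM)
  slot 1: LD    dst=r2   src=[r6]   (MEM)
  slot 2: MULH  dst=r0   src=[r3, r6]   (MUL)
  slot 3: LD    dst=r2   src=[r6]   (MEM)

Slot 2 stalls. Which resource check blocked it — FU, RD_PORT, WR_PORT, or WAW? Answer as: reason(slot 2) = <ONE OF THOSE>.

slot 0 (MEM): ISSUE — free A2,Mu2,Ld1,B1 rp6 wp1
slot 1 (MEM): ISSUE — free A2,Mu2,Ld0,B1 rp5 wp0
slot 2 (MUL): stall WR_PORT — free A2,Mu2,Ld0,B1 rp5 wp0
slot 3 (MEM): stall FU — free A2,Mu2,Ld0,B1 rp5 wp0

reason(slot 2) = WR_PORT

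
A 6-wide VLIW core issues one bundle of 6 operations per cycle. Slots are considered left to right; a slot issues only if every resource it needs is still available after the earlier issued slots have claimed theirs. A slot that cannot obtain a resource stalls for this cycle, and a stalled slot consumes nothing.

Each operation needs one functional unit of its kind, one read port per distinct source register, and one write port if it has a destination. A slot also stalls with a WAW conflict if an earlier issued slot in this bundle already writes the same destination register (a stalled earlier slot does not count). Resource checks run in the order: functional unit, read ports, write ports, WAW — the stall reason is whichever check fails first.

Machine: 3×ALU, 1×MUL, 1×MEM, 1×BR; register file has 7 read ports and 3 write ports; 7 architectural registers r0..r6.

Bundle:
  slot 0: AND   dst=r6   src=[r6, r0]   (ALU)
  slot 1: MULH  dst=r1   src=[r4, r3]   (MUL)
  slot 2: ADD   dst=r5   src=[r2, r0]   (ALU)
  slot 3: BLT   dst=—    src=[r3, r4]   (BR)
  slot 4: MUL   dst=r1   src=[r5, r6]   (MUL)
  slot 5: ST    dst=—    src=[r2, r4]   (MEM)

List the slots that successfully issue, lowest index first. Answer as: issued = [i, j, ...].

issued = [0, 1, 2]

[0] ALU needs rd=2 wr=1: ok; after: ALU=2 MUL=1 MEM=1 BR=1, R=5, W=2
[1] MUL needs rd=2 wr=1: ok; after: ALU=2 MUL=0 MEM=1 BR=1, R=3, W=1
[2] ALU needs rd=2 wr=1: ok; after: ALU=1 MUL=0 MEM=1 BR=1, R=1, W=0
[3] BR needs rd=2 wr=0: RD_PORT; after: ALU=1 MUL=0 MEM=1 BR=1, R=1, W=0
[4] MUL needs rd=2 wr=1: FU; after: ALU=1 MUL=0 MEM=1 BR=1, R=1, W=0
[5] MEM needs rd=2 wr=0: RD_PORT; after: ALU=1 MUL=0 MEM=1 BR=1, R=1, W=0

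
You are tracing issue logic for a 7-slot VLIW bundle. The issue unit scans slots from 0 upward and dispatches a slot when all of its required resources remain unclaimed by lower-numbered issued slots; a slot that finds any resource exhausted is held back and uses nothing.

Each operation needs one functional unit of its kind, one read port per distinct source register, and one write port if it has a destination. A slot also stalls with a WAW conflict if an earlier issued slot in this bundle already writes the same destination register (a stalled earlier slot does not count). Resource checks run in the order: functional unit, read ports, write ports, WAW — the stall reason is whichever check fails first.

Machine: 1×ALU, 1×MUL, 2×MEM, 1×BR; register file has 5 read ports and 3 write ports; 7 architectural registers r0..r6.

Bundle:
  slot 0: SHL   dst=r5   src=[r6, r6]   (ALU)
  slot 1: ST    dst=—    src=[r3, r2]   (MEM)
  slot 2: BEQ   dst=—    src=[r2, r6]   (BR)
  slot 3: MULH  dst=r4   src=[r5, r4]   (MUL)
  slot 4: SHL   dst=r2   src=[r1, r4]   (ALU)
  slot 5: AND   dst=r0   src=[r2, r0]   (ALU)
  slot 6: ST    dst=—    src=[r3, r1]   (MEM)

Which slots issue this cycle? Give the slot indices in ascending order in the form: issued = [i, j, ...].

  0. ALU→r5 ⇒ go  {0A/1Mu/2Ld/1B | 4r 2w}
  1. MEM ⇒ go  {0A/1Mu/1Ld/1B | 2r 2w}
  2. BR ⇒ go  {0A/1Mu/1Ld/0B | 0r 2w}
  3. MUL→r4 ⇒ no(RD_PORT)  {0A/1Mu/1Ld/0B | 0r 2w}
  4. ALU→r2 ⇒ no(FU)  {0A/1Mu/1Ld/0B | 0r 2w}
  5. ALU→r0 ⇒ no(FU)  {0A/1Mu/1Ld/0B | 0r 2w}
  6. MEM ⇒ no(RD_PORT)  {0A/1Mu/1Ld/0B | 0r 2w}

issued = [0, 1, 2]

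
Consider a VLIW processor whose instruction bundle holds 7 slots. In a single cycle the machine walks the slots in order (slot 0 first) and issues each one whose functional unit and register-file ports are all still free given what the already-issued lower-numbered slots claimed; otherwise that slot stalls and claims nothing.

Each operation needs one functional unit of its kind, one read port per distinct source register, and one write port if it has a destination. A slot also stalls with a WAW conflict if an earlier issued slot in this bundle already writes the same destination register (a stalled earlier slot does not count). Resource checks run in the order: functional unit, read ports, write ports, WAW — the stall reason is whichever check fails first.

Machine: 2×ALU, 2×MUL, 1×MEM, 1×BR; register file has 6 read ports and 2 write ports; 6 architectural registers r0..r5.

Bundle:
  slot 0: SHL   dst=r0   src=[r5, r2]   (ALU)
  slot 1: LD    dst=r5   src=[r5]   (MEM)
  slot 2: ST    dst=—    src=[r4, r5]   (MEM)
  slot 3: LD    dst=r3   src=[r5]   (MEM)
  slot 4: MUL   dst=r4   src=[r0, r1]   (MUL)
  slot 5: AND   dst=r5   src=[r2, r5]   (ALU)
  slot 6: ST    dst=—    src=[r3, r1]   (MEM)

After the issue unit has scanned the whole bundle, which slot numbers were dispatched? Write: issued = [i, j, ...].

issued = [0, 1]

#0 ALU src=r5,r2 dispatched  <A:1 Mu:2 Ld:1 B:1 rd:4 wr:1>
#1 MEM src=r5 dispatched  <A:1 Mu:2 Ld:0 B:1 rd:3 wr:0>
#2 MEM src=r4,r5 held:FU  <A:1 Mu:2 Ld:0 B:1 rd:3 wr:0>
#3 MEM src=r5 held:FU  <A:1 Mu:2 Ld:0 B:1 rd:3 wr:0>
#4 MUL src=r0,r1 held:WR_PORT  <A:1 Mu:2 Ld:0 B:1 rd:3 wr:0>
#5 ALU src=r2,r5 held:WR_PORT  <A:1 Mu:2 Ld:0 B:1 rd:3 wr:0>
#6 MEM src=r3,r1 held:FU  <A:1 Mu:2 Ld:0 B:1 rd:3 wr:0>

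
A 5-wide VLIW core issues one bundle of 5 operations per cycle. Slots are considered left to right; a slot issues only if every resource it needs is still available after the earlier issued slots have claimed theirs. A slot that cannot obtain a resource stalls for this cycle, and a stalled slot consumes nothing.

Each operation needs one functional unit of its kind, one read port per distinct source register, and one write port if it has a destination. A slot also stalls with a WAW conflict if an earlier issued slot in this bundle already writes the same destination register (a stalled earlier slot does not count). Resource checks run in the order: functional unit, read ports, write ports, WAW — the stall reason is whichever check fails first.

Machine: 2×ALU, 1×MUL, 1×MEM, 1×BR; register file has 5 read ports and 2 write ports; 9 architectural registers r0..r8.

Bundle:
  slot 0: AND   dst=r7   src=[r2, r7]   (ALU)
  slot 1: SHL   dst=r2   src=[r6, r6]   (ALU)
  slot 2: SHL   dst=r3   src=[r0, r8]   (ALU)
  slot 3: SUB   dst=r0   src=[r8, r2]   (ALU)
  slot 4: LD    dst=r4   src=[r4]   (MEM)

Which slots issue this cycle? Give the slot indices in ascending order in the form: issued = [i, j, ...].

issued = [0, 1]

[0] ALU needs rd=2 wr=1: ok; after: ALU=1 MUL=1 MEM=1 BR=1, R=3, W=1
[1] ALU needs rd=1 wr=1: ok; after: ALU=0 MUL=1 MEM=1 BR=1, R=2, W=0
[2] ALU needs rd=2 wr=1: FU; after: ALU=0 MUL=1 MEM=1 BR=1, R=2, W=0
[3] ALU needs rd=2 wr=1: FU; after: ALU=0 MUL=1 MEM=1 BR=1, R=2, W=0
[4] MEM needs rd=1 wr=1: WR_PORT; after: ALU=0 MUL=1 MEM=1 BR=1, R=2, W=0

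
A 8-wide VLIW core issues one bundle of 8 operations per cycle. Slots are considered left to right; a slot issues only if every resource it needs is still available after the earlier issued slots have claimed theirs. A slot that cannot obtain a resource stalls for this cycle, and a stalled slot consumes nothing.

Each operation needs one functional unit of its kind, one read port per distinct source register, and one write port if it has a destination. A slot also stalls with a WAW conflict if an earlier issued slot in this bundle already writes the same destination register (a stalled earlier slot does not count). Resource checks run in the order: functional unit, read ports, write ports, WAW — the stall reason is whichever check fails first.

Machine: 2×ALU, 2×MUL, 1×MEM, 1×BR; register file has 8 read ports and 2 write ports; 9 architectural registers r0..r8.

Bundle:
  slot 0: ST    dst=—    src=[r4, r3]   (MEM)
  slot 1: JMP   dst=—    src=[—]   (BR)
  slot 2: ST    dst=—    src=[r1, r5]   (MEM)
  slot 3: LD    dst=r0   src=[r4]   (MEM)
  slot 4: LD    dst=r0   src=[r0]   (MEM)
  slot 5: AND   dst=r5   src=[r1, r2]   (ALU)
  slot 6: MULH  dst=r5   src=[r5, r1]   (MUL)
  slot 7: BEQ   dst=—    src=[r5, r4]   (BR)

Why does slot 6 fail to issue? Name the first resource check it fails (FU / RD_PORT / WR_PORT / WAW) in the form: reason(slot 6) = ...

(0) want 1×MEM +2rd +0wr — yes → AL2|MU2|ME0|BR1|rd6|wr2
(1) want 1×BR +0rd +0wr — yes → AL2|MU2|ME0|BR0|rd6|wr2
(2) want 1×MEM +2rd +0wr — FU → AL2|MU2|ME0|BR0|rd6|wr2
(3) want 1×MEM +1rd +1wr — FU → AL2|MU2|ME0|BR0|rd6|wr2
(4) want 1×MEM +1rd +1wr — FU → AL2|MU2|ME0|BR0|rd6|wr2
(5) want 1×ALU +2rd +1wr — yes → AL1|MU2|ME0|BR0|rd4|wr1
(6) want 1×MUL +2rd +1wr — WAW → AL1|MU2|ME0|BR0|rd4|wr1
(7) want 1×BR +2rd +0wr — FU → AL1|MU2|ME0|BR0|rd4|wr1

reason(slot 6) = WAW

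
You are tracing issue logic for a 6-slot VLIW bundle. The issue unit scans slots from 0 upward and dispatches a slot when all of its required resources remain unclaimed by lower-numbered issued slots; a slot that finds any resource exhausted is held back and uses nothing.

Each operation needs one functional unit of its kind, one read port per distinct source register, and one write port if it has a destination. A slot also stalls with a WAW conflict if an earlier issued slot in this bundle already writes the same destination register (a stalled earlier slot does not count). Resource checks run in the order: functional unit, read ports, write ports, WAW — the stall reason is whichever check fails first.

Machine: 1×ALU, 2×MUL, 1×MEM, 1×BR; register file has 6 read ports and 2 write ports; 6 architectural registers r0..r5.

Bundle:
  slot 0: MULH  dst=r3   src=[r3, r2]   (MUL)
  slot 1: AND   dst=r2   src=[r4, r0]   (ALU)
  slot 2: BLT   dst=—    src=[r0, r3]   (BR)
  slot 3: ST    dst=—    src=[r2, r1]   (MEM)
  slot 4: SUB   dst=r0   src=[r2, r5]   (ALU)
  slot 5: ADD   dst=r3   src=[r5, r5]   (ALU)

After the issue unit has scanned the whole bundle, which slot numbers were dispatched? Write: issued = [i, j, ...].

issued = [0, 1, 2]

[0] MUL needs rd=2 wr=1: ok; after: ALU=1 MUL=1 MEM=1 BR=1, R=4, W=1
[1] ALU needs rd=2 wr=1: ok; after: ALU=0 MUL=1 MEM=1 BR=1, R=2, W=0
[2] BR needs rd=2 wr=0: ok; after: ALU=0 MUL=1 MEM=1 BR=0, R=0, W=0
[3] MEM needs rd=2 wr=0: RD_PORT; after: ALU=0 MUL=1 MEM=1 BR=0, R=0, W=0
[4] ALU needs rd=2 wr=1: FU; after: ALU=0 MUL=1 MEM=1 BR=0, R=0, W=0
[5] ALU needs rd=1 wr=1: FU; after: ALU=0 MUL=1 MEM=1 BR=0, R=0, W=0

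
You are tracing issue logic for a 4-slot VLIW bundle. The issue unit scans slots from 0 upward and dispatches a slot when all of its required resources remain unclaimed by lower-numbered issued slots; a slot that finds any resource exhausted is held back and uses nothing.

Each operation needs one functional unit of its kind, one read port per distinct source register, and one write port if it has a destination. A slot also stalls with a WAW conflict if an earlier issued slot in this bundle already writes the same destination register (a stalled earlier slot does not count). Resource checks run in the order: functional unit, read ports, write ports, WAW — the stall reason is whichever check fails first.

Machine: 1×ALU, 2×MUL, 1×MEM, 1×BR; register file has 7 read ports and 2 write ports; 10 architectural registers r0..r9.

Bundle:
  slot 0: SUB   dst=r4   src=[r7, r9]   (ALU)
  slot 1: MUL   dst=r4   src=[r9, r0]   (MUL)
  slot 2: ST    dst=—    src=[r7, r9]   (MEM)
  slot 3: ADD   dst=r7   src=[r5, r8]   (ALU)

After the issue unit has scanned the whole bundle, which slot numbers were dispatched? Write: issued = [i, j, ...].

issued = [0, 2]

#0 ALU src=r7,r9 dispatched  <A:0 Mu:2 Ld:1 B:1 rd:5 wr:1>
#1 MUL src=r9,r0 held:WAW  <A:0 Mu:2 Ld:1 B:1 rd:5 wr:1>
#2 MEM src=r7,r9 dispatched  <A:0 Mu:2 Ld:0 B:1 rd:3 wr:1>
#3 ALU src=r5,r8 held:FU  <A:0 Mu:2 Ld:0 B:1 rd:3 wr:1>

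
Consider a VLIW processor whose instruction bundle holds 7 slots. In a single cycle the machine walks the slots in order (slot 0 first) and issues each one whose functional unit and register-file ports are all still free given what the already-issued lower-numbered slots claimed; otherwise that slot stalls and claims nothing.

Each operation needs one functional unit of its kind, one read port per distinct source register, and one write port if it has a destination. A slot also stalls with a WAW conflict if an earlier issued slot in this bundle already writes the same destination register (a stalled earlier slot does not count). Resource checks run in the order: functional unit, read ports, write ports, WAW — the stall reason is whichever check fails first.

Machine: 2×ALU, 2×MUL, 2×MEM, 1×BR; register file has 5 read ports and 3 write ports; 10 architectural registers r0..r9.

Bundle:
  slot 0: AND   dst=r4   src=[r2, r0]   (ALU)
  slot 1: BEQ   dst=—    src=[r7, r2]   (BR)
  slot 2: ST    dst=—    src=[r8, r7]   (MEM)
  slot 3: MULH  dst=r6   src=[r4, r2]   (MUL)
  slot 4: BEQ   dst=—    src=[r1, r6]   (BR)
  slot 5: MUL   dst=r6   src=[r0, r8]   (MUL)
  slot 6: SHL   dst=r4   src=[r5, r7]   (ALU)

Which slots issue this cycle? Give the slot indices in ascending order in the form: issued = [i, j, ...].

[0] ALU needs rd=2 wr=1: ok; after: ALU=1 MUL=2 MEM=2 BR=1, R=3, W=2
[1] BR needs rd=2 wr=0: ok; after: ALU=1 MUL=2 MEM=2 BR=0, R=1, W=2
[2] MEM needs rd=2 wr=0: RD_PORT; after: ALU=1 MUL=2 MEM=2 BR=0, R=1, W=2
[3] MUL needs rd=2 wr=1: RD_PORT; after: ALU=1 MUL=2 MEM=2 BR=0, R=1, W=2
[4] BR needs rd=2 wr=0: FU; after: ALU=1 MUL=2 MEM=2 BR=0, R=1, W=2
[5] MUL needs rd=2 wr=1: RD_PORT; after: ALU=1 MUL=2 MEM=2 BR=0, R=1, W=2
[6] ALU needs rd=2 wr=1: RD_PORT; after: ALU=1 MUL=2 MEM=2 BR=0, R=1, W=2

issued = [0, 1]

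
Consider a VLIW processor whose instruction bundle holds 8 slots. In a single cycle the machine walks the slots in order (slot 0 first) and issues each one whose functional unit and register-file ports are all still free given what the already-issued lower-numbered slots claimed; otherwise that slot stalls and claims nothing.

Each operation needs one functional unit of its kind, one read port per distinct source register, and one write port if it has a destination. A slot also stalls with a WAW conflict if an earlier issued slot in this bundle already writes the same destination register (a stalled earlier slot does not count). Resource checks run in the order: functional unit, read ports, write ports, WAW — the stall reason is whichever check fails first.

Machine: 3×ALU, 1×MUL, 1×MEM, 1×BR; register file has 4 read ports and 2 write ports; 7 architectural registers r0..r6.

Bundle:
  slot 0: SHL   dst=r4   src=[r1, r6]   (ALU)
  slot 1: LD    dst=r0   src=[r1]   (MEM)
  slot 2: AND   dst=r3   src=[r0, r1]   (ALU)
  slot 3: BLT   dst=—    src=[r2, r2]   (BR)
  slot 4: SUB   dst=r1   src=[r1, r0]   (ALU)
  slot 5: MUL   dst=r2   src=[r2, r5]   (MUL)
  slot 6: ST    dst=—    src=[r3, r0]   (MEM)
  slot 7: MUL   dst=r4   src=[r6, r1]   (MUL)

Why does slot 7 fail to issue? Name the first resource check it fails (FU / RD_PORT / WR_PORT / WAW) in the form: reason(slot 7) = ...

#0 ALU src=r1,r6 dispatched  <A:2 Mu:1 Ld:1 B:1 rd:2 wr:1>
#1 MEM src=r1 dispatched  <A:2 Mu:1 Ld:0 B:1 rd:1 wr:0>
#2 ALU src=r0,r1 held:RD_PORT  <A:2 Mu:1 Ld:0 B:1 rd:1 wr:0>
#3 BR src=r2,r2 dispatched  <A:2 Mu:1 Ld:0 B:0 rd:0 wr:0>
#4 ALU src=r1,r0 held:RD_PORT  <A:2 Mu:1 Ld:0 B:0 rd:0 wr:0>
#5 MUL src=r2,r5 held:RD_PORT  <A:2 Mu:1 Ld:0 B:0 rd:0 wr:0>
#6 MEM src=r3,r0 held:FU  <A:2 Mu:1 Ld:0 B:0 rd:0 wr:0>
#7 MUL src=r6,r1 held:RD_PORT  <A:2 Mu:1 Ld:0 B:0 rd:0 wr:0>

reason(slot 7) = RD_PORT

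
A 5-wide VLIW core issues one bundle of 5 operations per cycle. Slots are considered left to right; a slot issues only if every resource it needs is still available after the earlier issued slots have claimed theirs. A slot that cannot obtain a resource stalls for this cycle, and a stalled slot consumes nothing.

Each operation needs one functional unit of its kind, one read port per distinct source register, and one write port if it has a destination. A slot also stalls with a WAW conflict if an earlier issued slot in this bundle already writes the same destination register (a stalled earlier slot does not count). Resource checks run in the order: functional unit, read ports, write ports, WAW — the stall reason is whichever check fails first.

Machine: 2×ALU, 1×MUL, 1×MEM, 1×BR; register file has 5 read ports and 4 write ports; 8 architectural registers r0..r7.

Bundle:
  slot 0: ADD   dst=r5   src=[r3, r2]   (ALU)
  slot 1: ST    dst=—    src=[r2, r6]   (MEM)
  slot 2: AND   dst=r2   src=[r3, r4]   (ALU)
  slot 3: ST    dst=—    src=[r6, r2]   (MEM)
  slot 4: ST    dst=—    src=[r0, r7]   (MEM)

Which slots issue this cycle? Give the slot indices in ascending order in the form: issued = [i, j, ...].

issued = [0, 1]

slot 0 (ALU): ISSUE — free A1,Mu1,Ld1,B1 rp3 wp3
slot 1 (MEM): ISSUE — free A1,Mu1,Ld0,B1 rp1 wp3
slot 2 (ALU): stall RD_PORT — free A1,Mu1,Ld0,B1 rp1 wp3
slot 3 (MEM): stall FU — free A1,Mu1,Ld0,B1 rp1 wp3
slot 4 (MEM): stall FU — free A1,Mu1,Ld0,B1 rp1 wp3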